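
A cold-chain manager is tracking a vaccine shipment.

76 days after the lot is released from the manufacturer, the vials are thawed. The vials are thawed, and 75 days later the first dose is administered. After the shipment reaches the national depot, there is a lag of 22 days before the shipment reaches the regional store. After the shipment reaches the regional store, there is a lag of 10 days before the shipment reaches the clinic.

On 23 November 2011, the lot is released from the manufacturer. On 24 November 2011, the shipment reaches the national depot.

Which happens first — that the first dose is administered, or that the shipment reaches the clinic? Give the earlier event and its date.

The lot is released from the manufacturer: Nov 23, 2011.
The vials are thawed: Nov 23, 2011 + 76 days = Feb 7, 2012.
The first dose is administered: Feb 7, 2012 + 75 days = Apr 22, 2012.
The shipment reaches the national depot: Nov 24, 2011.
The shipment reaches the regional store: Nov 24, 2011 + 22 days = Dec 16, 2011.
The shipment reaches the clinic: Dec 16, 2011 + 10 days = Dec 26, 2011.
Comparing: the first dose is administered on Apr 22, 2012 vs the shipment reaches the clinic on Dec 26, 2011. Earlier: the shipment reaches the clinic.

The shipment reaches the clinic — 26 December 2011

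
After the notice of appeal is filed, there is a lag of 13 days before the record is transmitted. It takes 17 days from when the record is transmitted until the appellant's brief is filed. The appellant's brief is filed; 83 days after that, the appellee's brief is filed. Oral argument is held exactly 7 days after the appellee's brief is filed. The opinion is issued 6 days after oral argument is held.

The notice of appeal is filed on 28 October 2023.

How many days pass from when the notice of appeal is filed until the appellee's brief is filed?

113 days

Causal path: the notice of appeal is filed → the record is transmitted → the appellant's brief is filed → the appellee's brief is filed.
Total delay along the path: 13 + 17 + 83 = 113 days.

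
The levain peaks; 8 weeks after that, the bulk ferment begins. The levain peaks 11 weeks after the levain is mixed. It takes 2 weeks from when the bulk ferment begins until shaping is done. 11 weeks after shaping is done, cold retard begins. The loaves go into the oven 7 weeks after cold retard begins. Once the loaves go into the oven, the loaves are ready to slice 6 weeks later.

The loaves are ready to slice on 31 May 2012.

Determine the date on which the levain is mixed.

The loaves are ready to slice: May 31, 2012.
The loaves go into the oven: May 31, 2012 − 6 weeks = Apr 19, 2012.
Cold retard begins: Apr 19, 2012 − 7 weeks = Mar 1, 2012.
Shaping is done: Mar 1, 2012 − 11 weeks = Dec 15, 2011.
The bulk ferment begins: Dec 15, 2011 − 2 weeks = Dec 1, 2011.
The levain peaks: Dec 1, 2011 − 8 weeks = Oct 6, 2011.
The levain is mixed: Oct 6, 2011 − 11 weeks = Jul 21, 2011.

21 July 2011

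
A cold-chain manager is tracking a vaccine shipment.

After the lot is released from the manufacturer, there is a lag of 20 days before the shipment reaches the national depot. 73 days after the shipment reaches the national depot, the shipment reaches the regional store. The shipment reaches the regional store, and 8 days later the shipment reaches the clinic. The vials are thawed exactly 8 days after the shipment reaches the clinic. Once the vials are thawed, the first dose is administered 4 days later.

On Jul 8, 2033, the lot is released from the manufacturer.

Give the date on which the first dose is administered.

Oct 29, 2033

The lot is released from the manufacturer: Jul 8, 2033.
The shipment reaches the national depot: Jul 8, 2033 + 20 days = Jul 28, 2033.
The shipment reaches the regional store: Jul 28, 2033 + 73 days = Oct 9, 2033.
The shipment reaches the clinic: Oct 9, 2033 + 8 days = Oct 17, 2033.
The vials are thawed: Oct 17, 2033 + 8 days = Oct 25, 2033.
The first dose is administered: Oct 25, 2033 + 4 days = Oct 29, 2033.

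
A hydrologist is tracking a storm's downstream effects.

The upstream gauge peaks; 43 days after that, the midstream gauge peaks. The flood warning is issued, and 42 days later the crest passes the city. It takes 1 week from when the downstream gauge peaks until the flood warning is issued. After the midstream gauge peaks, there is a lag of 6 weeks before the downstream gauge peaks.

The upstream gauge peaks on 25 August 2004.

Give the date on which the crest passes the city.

The upstream gauge peaks: Aug 25, 2004.
The midstream gauge peaks: Aug 25, 2004 + 43 days = Oct 7, 2004.
The downstream gauge peaks: Oct 7, 2004 + 6 weeks = Nov 18, 2004.
The flood warning is issued: Nov 18, 2004 + 1 week = Nov 25, 2004.
The crest passes the city: Nov 25, 2004 + 42 days = Jan 6, 2005.

6 January 2005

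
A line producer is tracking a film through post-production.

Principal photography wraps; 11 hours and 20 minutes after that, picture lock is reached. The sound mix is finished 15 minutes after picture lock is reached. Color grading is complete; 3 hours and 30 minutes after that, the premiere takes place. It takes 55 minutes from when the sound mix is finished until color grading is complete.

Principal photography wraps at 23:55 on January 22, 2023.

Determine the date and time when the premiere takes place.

Principal photography wraps: 23:55 Jan 22, 2023.
Picture lock is reached: 23:55 Jan 22, 2023 + 11h20m = 11:15 Jan 23, 2023.
The sound mix is finished: 11:15 Jan 23, 2023 + 15m = 11:30 Jan 23, 2023.
Color grading is complete: 11:30 Jan 23, 2023 + 55m = 12:25 Jan 23, 2023.
The premiere takes place: 12:25 Jan 23, 2023 + 3h30m = 15:55 Jan 23, 2023.

15:55 on January 23, 2023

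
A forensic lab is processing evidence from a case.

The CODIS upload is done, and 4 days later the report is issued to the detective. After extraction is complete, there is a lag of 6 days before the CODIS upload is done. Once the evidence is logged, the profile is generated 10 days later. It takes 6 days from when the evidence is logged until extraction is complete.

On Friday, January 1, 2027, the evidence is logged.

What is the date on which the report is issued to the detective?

Sunday, January 17, 2027

The evidence is logged: Jan 1, 2027.
Extraction is complete: Jan 1, 2027 + 6 days = Jan 7, 2027.
The CODIS upload is done: Jan 7, 2027 + 6 days = Jan 13, 2027.
The report is issued to the detective: Jan 13, 2027 + 4 days = Jan 17, 2027.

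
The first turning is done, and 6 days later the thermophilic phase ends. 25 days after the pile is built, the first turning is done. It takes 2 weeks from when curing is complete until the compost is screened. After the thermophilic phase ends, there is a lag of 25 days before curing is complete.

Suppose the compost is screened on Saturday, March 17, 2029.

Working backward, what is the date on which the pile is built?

Saturday, January 6, 2029

The compost is screened: Mar 17, 2029.
Curing is complete: Mar 17, 2029 − 2 weeks = Mar 3, 2029.
The thermophilic phase ends: Mar 3, 2029 − 25 days = Feb 6, 2029.
The first turning is done: Feb 6, 2029 − 6 days = Jan 31, 2029.
The pile is built: Jan 31, 2029 − 25 days = Jan 6, 2029.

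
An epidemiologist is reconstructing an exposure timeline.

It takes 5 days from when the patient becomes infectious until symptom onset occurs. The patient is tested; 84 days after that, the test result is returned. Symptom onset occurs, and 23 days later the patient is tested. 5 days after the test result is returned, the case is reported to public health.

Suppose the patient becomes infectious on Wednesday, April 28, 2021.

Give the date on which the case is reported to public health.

The patient becomes infectious: Apr 28, 2021.
Symptom onset occurs: Apr 28, 2021 + 5 days = May 3, 2021.
The patient is tested: May 3, 2021 + 23 days = May 26, 2021.
The test result is returned: May 26, 2021 + 84 days = Aug 18, 2021.
The case is reported to public health: Aug 18, 2021 + 5 days = Aug 23, 2021.

Monday, August 23, 2021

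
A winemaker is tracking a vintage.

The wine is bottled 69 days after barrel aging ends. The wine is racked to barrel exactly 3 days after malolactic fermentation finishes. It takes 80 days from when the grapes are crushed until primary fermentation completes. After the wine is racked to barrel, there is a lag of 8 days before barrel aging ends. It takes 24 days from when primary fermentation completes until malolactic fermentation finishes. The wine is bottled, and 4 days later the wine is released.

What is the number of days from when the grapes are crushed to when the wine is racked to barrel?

107 days

Causal path: the grapes are crushed → primary fermentation completes → malolactic fermentation finishes → the wine is racked to barrel.
Total delay along the path: 80 + 24 + 3 = 107 days.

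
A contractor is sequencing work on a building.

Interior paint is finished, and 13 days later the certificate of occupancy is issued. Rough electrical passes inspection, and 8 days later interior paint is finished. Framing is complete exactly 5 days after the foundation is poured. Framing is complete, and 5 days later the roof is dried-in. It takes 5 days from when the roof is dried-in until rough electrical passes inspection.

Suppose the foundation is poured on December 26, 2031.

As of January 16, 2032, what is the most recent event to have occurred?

Rough electrical passes inspection

The foundation is poured: Dec 26, 2031.
Framing is complete: Dec 26, 2031 + 5 days = Dec 31, 2031.
The roof is dried-in: Dec 31, 2031 + 5 days = Jan 5, 2032.
Rough electrical passes inspection: Jan 5, 2032 + 5 days = Jan 10, 2032.
Interior paint is finished: Jan 10, 2032 + 8 days = Jan 18, 2032.
The certificate of occupancy is issued: Jan 18, 2032 + 13 days = Jan 31, 2032.
Jan 16, 2032 falls between when rough electrical passes inspection (Jan 10, 2032) and when interior paint is finished (Jan 18, 2032).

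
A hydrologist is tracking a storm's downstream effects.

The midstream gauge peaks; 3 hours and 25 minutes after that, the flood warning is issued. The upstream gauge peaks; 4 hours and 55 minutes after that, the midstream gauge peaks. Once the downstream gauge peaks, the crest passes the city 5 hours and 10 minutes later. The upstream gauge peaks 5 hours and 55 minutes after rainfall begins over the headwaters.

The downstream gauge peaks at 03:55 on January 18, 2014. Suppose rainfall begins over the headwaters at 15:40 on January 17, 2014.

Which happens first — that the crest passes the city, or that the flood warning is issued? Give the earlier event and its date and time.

The flood warning is issued — 05:55 on January 18, 2014

The downstream gauge peaks: 03:55 Jan 18, 2014.
The crest passes the city: 03:55 Jan 18, 2014 + 5h10m = 09:05 Jan 18, 2014.
Rainfall begins over the headwaters: 15:40 Jan 17, 2014.
The upstream gauge peaks: 15:40 Jan 17, 2014 + 5h55m = 21:35 Jan 17, 2014.
The midstream gauge peaks: 21:35 Jan 17, 2014 + 4h55m = 02:30 Jan 18, 2014.
The flood warning is issued: 02:30 Jan 18, 2014 + 3h25m = 05:55 Jan 18, 2014.
Comparing: the crest passes the city at 09:05 Jan 18, 2014 vs the flood warning is issued at 05:55 Jan 18, 2014. Earlier: the flood warning is issued.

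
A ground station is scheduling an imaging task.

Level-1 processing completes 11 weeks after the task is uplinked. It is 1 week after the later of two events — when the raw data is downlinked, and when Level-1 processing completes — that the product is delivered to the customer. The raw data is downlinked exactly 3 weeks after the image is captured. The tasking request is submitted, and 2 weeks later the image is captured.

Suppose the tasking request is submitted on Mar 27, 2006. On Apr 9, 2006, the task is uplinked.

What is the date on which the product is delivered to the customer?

Jul 2, 2006

The tasking request is submitted: Mar 27, 2006.
The image is captured: Mar 27, 2006 + 2 weeks = Apr 10, 2006.
The raw data is downlinked: Apr 10, 2006 + 3 weeks = May 1, 2006.
The task is uplinked: Apr 9, 2006.
Level-1 processing completes: Apr 9, 2006 + 11 weeks = Jun 25, 2006.
Both prerequisites met — the raw data is downlinked (May 1, 2006), Level-1 processing completes (Jun 25, 2006); the later is Jun 25, 2006.
The product is delivered to the customer: Jun 25, 2006 + 1 week = Jul 2, 2006.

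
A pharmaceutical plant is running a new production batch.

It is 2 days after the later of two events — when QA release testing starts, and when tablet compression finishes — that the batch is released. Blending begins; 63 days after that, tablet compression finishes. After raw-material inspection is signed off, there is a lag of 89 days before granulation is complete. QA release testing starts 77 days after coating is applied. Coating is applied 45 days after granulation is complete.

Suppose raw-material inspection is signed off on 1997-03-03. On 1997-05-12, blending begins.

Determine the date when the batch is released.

Raw-material inspection is signed off: Mar 3, 1997.
Granulation is complete: Mar 3, 1997 + 89 days = May 31, 1997.
Coating is applied: May 31, 1997 + 45 days = Jul 15, 1997.
QA release testing starts: Jul 15, 1997 + 77 days = Sep 30, 1997.
Blending begins: May 12, 1997.
Tablet compression finishes: May 12, 1997 + 63 days = Jul 14, 1997.
Both prerequisites met — QA release testing starts (Sep 30, 1997), tablet compression finishes (Jul 14, 1997); the later is Sep 30, 1997.
The batch is released: Sep 30, 1997 + 2 days = Oct 2, 1997.

1997-10-02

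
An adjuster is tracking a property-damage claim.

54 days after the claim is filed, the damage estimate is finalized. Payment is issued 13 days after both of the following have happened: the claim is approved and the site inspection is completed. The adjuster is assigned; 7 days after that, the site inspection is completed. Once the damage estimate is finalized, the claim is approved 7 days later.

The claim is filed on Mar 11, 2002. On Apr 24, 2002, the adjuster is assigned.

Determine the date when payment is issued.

The claim is filed: Mar 11, 2002.
The damage estimate is finalized: Mar 11, 2002 + 54 days = May 4, 2002.
The claim is approved: May 4, 2002 + 7 days = May 11, 2002.
The adjuster is assigned: Apr 24, 2002.
The site inspection is completed: Apr 24, 2002 + 7 days = May 1, 2002.
Both prerequisites met — the claim is approved (May 11, 2002), the site inspection is completed (May 1, 2002); the later is May 11, 2002.
Payment is issued: May 11, 2002 + 13 days = May 24, 2002.

May 24, 2002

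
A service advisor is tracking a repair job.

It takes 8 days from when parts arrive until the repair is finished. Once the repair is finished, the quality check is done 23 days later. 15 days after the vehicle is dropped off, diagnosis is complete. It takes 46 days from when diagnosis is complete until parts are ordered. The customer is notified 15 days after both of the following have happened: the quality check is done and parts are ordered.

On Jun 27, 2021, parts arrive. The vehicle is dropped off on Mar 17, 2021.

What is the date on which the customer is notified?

Parts arrive: Jun 27, 2021.
The repair is finished: Jun 27, 2021 + 8 days = Jul 5, 2021.
The quality check is done: Jul 5, 2021 + 23 days = Jul 28, 2021.
The vehicle is dropped off: Mar 17, 2021.
Diagnosis is complete: Mar 17, 2021 + 15 days = Apr 1, 2021.
Parts are ordered: Apr 1, 2021 + 46 days = May 17, 2021.
Both prerequisites met — the quality check is done (Jul 28, 2021), parts are ordered (May 17, 2021); the later is Jul 28, 2021.
The customer is notified: Jul 28, 2021 + 15 days = Aug 12, 2021.

Aug 12, 2021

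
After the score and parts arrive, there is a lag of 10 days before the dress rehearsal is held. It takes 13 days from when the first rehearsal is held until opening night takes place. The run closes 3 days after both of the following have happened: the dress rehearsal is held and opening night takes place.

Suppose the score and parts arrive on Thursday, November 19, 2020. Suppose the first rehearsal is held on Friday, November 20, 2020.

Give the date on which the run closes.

Sunday, December 6, 2020

The score and parts arrive: Nov 19, 2020.
The dress rehearsal is held: Nov 19, 2020 + 10 days = Nov 29, 2020.
The first rehearsal is held: Nov 20, 2020.
Opening night takes place: Nov 20, 2020 + 13 days = Dec 3, 2020.
Both prerequisites met — the dress rehearsal is held (Nov 29, 2020), opening night takes place (Dec 3, 2020); the later is Dec 3, 2020.
The run closes: Dec 3, 2020 + 3 days = Dec 6, 2020.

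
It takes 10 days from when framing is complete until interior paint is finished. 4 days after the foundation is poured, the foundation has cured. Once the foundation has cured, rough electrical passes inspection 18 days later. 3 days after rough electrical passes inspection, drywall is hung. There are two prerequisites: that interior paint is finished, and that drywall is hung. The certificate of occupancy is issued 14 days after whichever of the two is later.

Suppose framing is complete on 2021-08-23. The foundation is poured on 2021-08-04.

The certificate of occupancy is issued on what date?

Framing is complete: Aug 23, 2021.
Interior paint is finished: Aug 23, 2021 + 10 days = Sep 2, 2021.
The foundation is poured: Aug 4, 2021.
The foundation has cured: Aug 4, 2021 + 4 days = Aug 8, 2021.
Rough electrical passes inspection: Aug 8, 2021 + 18 days = Aug 26, 2021.
Drywall is hung: Aug 26, 2021 + 3 days = Aug 29, 2021.
Both prerequisites met — interior paint is finished (Sep 2, 2021), drywall is hung (Aug 29, 2021); the later is Sep 2, 2021.
The certificate of occupancy is issued: Sep 2, 2021 + 14 days = Sep 16, 2021.

2021-09-16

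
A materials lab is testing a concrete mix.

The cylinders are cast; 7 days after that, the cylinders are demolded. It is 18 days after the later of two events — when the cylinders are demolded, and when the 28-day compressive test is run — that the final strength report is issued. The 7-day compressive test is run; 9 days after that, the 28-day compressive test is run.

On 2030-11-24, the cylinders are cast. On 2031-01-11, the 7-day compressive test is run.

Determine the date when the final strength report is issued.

The cylinders are cast: Nov 24, 2030.
The cylinders are demolded: Nov 24, 2030 + 7 days = Dec 1, 2030.
The 7-day compressive test is run: Jan 11, 2031.
The 28-day compressive test is run: Jan 11, 2031 + 9 days = Jan 20, 2031.
Both prerequisites met — the cylinders are demolded (Dec 1, 2030), the 28-day compressive test is run (Jan 20, 2031); the later is Jan 20, 2031.
The final strength report is issued: Jan 20, 2031 + 18 days = Feb 7, 2031.

2031-02-07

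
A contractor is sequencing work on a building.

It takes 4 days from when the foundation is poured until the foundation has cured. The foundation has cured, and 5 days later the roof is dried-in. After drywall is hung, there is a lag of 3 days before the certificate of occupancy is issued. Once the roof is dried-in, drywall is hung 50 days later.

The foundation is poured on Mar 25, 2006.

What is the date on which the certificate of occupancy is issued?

May 26, 2006

The foundation is poured: Mar 25, 2006.
The foundation has cured: Mar 25, 2006 + 4 days = Mar 29, 2006.
The roof is dried-in: Mar 29, 2006 + 5 days = Apr 3, 2006.
Drywall is hung: Apr 3, 2006 + 50 days = May 23, 2006.
The certificate of occupancy is issued: May 23, 2006 + 3 days = May 26, 2006.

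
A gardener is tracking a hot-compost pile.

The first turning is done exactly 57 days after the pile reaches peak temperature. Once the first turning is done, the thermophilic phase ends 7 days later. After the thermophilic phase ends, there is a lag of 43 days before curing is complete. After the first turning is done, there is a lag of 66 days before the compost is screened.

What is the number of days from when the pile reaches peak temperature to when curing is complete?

Causal path: the pile reaches peak temperature → the first turning is done → the thermophilic phase ends → curing is complete.
Total delay along the path: 57 + 7 + 43 = 107 days.

107 days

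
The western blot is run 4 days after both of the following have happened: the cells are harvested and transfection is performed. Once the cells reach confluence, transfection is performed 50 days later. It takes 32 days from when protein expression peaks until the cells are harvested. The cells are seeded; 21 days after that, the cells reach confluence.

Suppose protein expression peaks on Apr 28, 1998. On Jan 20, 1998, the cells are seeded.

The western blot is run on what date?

Protein expression peaks: Apr 28, 1998.
The cells are harvested: Apr 28, 1998 + 32 days = May 30, 1998.
The cells are seeded: Jan 20, 1998.
The cells reach confluence: Jan 20, 1998 + 21 days = Feb 10, 1998.
Transfection is performed: Feb 10, 1998 + 50 days = Apr 1, 1998.
Both prerequisites met — the cells are harvested (May 30, 1998), transfection is performed (Apr 1, 1998); the later is May 30, 1998.
The western blot is run: May 30, 1998 + 4 days = Jun 3, 1998.

Jun 3, 1998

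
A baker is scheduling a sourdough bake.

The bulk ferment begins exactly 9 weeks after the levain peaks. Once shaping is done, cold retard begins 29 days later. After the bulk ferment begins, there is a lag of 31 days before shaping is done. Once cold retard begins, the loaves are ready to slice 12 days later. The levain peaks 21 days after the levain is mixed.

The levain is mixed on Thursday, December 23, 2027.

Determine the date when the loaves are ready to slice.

The levain is mixed: Dec 23, 2027.
The levain peaks: Dec 23, 2027 + 21 days = Jan 13, 2028.
The bulk ferment begins: Jan 13, 2028 + 9 weeks = Mar 16, 2028.
Shaping is done: Mar 16, 2028 + 31 days = Apr 16, 2028.
Cold retard begins: Apr 16, 2028 + 29 days = May 15, 2028.
The loaves are ready to slice: May 15, 2028 + 12 days = May 27, 2028.

Saturday, May 27, 2028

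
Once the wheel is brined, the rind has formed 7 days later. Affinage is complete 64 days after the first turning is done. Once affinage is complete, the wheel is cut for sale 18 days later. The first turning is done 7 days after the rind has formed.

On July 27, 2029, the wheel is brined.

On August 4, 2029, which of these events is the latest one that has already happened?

The rind has formed

The wheel is brined: Jul 27, 2029.
The rind has formed: Jul 27, 2029 + 7 days = Aug 3, 2029.
The first turning is done: Aug 3, 2029 + 7 days = Aug 10, 2029.
Affinage is complete: Aug 10, 2029 + 64 days = Oct 13, 2029.
The wheel is cut for sale: Oct 13, 2029 + 18 days = Oct 31, 2029.
Aug 4, 2029 falls between when the rind has formed (Aug 3, 2029) and when the first turning is done (Aug 10, 2029).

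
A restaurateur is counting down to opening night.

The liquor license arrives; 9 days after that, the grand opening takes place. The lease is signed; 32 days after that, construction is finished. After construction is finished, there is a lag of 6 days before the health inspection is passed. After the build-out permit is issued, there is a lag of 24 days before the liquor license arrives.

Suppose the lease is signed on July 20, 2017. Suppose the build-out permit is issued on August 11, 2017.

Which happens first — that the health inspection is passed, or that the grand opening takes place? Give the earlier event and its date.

The health inspection is passed — August 27, 2017

The lease is signed: Jul 20, 2017.
Construction is finished: Jul 20, 2017 + 32 days = Aug 21, 2017.
The health inspection is passed: Aug 21, 2017 + 6 days = Aug 27, 2017.
The build-out permit is issued: Aug 11, 2017.
The liquor license arrives: Aug 11, 2017 + 24 days = Sep 4, 2017.
The grand opening takes place: Sep 4, 2017 + 9 days = Sep 13, 2017.
Comparing: the health inspection is passed on Aug 27, 2017 vs the grand opening takes place on Sep 13, 2017. Earlier: the health inspection is passed.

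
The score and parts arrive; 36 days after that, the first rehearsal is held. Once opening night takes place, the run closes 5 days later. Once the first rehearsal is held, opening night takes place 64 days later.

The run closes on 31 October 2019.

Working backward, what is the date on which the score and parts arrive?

18 July 2019

The run closes: Oct 31, 2019.
Opening night takes place: Oct 31, 2019 − 5 days = Oct 26, 2019.
The first rehearsal is held: Oct 26, 2019 − 64 days = Aug 23, 2019.
The score and parts arrive: Aug 23, 2019 − 36 days = Jul 18, 2019.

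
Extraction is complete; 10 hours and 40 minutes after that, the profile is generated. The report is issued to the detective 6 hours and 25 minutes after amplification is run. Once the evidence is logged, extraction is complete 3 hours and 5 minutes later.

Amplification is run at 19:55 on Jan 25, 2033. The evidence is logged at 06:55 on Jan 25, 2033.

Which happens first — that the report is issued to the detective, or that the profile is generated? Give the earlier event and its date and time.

The profile is generated — 20:40 on Jan 25, 2033

Amplification is run: 19:55 Jan 25, 2033.
The report is issued to the detective: 19:55 Jan 25, 2033 + 6h25m = 02:20 Jan 26, 2033.
The evidence is logged: 06:55 Jan 25, 2033.
Extraction is complete: 06:55 Jan 25, 2033 + 3h05m = 10:00 Jan 25, 2033.
The profile is generated: 10:00 Jan 25, 2033 + 10h40m = 20:40 Jan 25, 2033.
Comparing: the report is issued to the detective at 02:20 Jan 26, 2033 vs the profile is generated at 20:40 Jan 25, 2033. Earlier: the profile is generated.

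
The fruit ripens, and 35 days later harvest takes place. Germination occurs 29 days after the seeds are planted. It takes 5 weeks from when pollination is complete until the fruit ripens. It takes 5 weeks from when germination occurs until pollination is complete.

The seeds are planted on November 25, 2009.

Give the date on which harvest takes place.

April 8, 2010

The seeds are planted: Nov 25, 2009.
Germination occurs: Nov 25, 2009 + 29 days = Dec 24, 2009.
Pollination is complete: Dec 24, 2009 + 5 weeks = Jan 28, 2010.
The fruit ripens: Jan 28, 2010 + 5 weeks = Mar 4, 2010.
Harvest takes place: Mar 4, 2010 + 35 days = Apr 8, 2010.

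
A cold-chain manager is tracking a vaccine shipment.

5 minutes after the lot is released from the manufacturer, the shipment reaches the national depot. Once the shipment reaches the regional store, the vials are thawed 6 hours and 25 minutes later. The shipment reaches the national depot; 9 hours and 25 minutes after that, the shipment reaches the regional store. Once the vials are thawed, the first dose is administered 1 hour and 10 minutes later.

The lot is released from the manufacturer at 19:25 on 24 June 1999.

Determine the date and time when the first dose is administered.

The lot is released from the manufacturer: 19:25 Jun 24, 1999.
The shipment reaches the national depot: 19:25 Jun 24, 1999 + 5m = 19:30 Jun 24, 1999.
The shipment reaches the regional store: 19:30 Jun 24, 1999 + 9h25m = 04:55 Jun 25, 1999.
The vials are thawed: 04:55 Jun 25, 1999 + 6h25m = 11:20 Jun 25, 1999.
The first dose is administered: 11:20 Jun 25, 1999 + 1h10m = 12:30 Jun 25, 1999.

12:30 on 25 June 1999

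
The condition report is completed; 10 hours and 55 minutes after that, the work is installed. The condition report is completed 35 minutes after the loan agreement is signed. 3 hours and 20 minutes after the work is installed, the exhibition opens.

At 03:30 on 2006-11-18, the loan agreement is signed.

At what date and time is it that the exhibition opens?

18:20 on 2006-11-18

The loan agreement is signed: 03:30 Nov 18, 2006.
The condition report is completed: 03:30 Nov 18, 2006 + 35m = 04:05 Nov 18, 2006.
The work is installed: 04:05 Nov 18, 2006 + 10h55m = 15:00 Nov 18, 2006.
The exhibition opens: 15:00 Nov 18, 2006 + 3h20m = 18:20 Nov 18, 2006.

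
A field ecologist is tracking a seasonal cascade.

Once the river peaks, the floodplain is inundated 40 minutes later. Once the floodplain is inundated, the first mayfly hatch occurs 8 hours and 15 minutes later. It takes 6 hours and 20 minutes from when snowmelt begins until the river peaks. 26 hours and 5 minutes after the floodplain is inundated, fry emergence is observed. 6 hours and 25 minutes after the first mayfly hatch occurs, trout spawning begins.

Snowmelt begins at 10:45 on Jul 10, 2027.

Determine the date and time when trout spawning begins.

Snowmelt begins: 10:45 Jul 10, 2027.
The river peaks: 10:45 Jul 10, 2027 + 6h20m = 17:05 Jul 10, 2027.
The floodplain is inundated: 17:05 Jul 10, 2027 + 40m = 17:45 Jul 10, 2027.
The first mayfly hatch occurs: 17:45 Jul 10, 2027 + 8h15m = 02:00 Jul 11, 2027.
Trout spawning begins: 02:00 Jul 11, 2027 + 6h25m = 08:25 Jul 11, 2027.

08:25 on Jul 11, 2027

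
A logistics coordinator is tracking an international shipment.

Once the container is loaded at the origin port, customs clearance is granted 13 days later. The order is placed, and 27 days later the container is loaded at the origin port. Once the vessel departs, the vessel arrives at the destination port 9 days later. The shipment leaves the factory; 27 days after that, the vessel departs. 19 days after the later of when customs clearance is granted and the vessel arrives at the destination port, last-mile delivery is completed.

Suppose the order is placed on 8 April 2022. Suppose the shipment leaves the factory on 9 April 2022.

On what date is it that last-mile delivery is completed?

The order is placed: Apr 8, 2022.
The container is loaded at the origin port: Apr 8, 2022 + 27 days = May 5, 2022.
Customs clearance is granted: May 5, 2022 + 13 days = May 18, 2022.
The shipment leaves the factory: Apr 9, 2022.
The vessel departs: Apr 9, 2022 + 27 days = May 6, 2022.
The vessel arrives at the destination port: May 6, 2022 + 9 days = May 15, 2022.
Both prerequisites met — customs clearance is granted (May 18, 2022), the vessel arrives at the destination port (May 15, 2022); the later is May 18, 2022.
Last-mile delivery is completed: May 18, 2022 + 19 days = Jun 6, 2022.

6 June 2022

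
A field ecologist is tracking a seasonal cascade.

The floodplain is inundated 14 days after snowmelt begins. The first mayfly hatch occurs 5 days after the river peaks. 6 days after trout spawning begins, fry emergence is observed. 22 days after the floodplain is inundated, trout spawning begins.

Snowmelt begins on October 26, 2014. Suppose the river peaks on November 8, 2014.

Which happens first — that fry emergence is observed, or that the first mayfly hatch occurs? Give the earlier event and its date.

The first mayfly hatch occurs — November 13, 2014

Snowmelt begins: Oct 26, 2014.
The floodplain is inundated: Oct 26, 2014 + 14 days = Nov 9, 2014.
Trout spawning begins: Nov 9, 2014 + 22 days = Dec 1, 2014.
Fry emergence is observed: Dec 1, 2014 + 6 days = Dec 7, 2014.
The river peaks: Nov 8, 2014.
The first mayfly hatch occurs: Nov 8, 2014 + 5 days = Nov 13, 2014.
Comparing: fry emergence is observed on Dec 7, 2014 vs the first mayfly hatch occurs on Nov 13, 2014. Earlier: the first mayfly hatch occurs.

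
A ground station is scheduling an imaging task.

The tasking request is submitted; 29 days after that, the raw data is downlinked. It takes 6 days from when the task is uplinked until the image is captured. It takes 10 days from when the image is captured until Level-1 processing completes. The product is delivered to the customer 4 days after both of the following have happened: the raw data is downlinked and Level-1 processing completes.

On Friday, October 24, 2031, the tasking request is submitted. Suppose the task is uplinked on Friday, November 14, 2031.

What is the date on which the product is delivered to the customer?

Thursday, December 4, 2031

The tasking request is submitted: Oct 24, 2031.
The raw data is downlinked: Oct 24, 2031 + 29 days = Nov 22, 2031.
The task is uplinked: Nov 14, 2031.
The image is captured: Nov 14, 2031 + 6 days = Nov 20, 2031.
Level-1 processing completes: Nov 20, 2031 + 10 days = Nov 30, 2031.
Both prerequisites met — the raw data is downlinked (Nov 22, 2031), Level-1 processing completes (Nov 30, 2031); the later is Nov 30, 2031.
The product is delivered to the customer: Nov 30, 2031 + 4 days = Dec 4, 2031.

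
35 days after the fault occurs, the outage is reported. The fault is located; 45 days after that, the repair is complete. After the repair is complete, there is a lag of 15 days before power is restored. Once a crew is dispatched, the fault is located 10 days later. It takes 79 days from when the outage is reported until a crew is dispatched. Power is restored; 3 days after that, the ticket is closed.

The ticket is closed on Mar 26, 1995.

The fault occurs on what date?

Sep 20, 1994

The ticket is closed: Mar 26, 1995.
Power is restored: Mar 26, 1995 − 3 days = Mar 23, 1995.
The repair is complete: Mar 23, 1995 − 15 days = Mar 8, 1995.
The fault is located: Mar 8, 1995 − 45 days = Jan 22, 1995.
A crew is dispatched: Jan 22, 1995 − 10 days = Jan 12, 1995.
The outage is reported: Jan 12, 1995 − 79 days = Oct 25, 1994.
The fault occurs: Oct 25, 1994 − 35 days = Sep 20, 1994.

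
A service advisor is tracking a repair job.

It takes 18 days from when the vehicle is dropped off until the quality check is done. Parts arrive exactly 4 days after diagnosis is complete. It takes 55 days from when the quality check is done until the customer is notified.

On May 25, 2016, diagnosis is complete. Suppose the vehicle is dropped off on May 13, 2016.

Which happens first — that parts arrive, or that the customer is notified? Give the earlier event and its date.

Diagnosis is complete: May 25, 2016.
Parts arrive: May 25, 2016 + 4 days = May 29, 2016.
The vehicle is dropped off: May 13, 2016.
The quality check is done: May 13, 2016 + 18 days = May 31, 2016.
The customer is notified: May 31, 2016 + 55 days = Jul 25, 2016.
Comparing: parts arrive on May 29, 2016 vs the customer is notified on Jul 25, 2016. Earlier: parts arrive.

Parts arrive — May 29, 2016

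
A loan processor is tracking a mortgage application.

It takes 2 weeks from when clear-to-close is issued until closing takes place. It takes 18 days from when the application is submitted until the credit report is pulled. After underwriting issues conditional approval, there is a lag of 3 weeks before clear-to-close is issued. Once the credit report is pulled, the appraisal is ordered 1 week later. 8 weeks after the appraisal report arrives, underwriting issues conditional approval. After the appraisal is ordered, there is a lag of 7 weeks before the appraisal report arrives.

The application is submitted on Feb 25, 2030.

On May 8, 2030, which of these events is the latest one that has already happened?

The application is submitted: Feb 25, 2030.
The credit report is pulled: Feb 25, 2030 + 18 days = Mar 15, 2030.
The appraisal is ordered: Mar 15, 2030 + 1 week = Mar 22, 2030.
The appraisal report arrives: Mar 22, 2030 + 7 weeks = May 10, 2030.
Underwriting issues conditional approval: May 10, 2030 + 8 weeks = Jul 5, 2030.
Clear-to-close is issued: Jul 5, 2030 + 3 weeks = Jul 26, 2030.
Closing takes place: Jul 26, 2030 + 2 weeks = Aug 9, 2030.
May 8, 2030 falls between when the appraisal is ordered (Mar 22, 2030) and when the appraisal report arrives (May 10, 2030).

The appraisal is ordered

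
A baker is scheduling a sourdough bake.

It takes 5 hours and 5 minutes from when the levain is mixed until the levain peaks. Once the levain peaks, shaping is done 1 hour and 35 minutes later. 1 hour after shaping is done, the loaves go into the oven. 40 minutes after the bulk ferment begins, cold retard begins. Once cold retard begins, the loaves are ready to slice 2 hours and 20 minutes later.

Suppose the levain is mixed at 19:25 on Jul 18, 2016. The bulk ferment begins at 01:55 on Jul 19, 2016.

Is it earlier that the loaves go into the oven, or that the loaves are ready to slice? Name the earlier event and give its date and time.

The levain is mixed: 19:25 Jul 18, 2016.
The levain peaks: 19:25 Jul 18, 2016 + 5h05m = 00:30 Jul 19, 2016.
Shaping is done: 00:30 Jul 19, 2016 + 1h35m = 02:05 Jul 19, 2016.
The loaves go into the oven: 02:05 Jul 19, 2016 + 1h = 03:05 Jul 19, 2016.
The bulk ferment begins: 01:55 Jul 19, 2016.
Cold retard begins: 01:55 Jul 19, 2016 + 40m = 02:35 Jul 19, 2016.
The loaves are ready to slice: 02:35 Jul 19, 2016 + 2h20m = 04:55 Jul 19, 2016.
Comparing: the loaves go into the oven at 03:05 Jul 19, 2016 vs the loaves are ready to slice at 04:55 Jul 19, 2016. Earlier: the loaves go into the oven.

The loaves go into the oven — 03:05 on Jul 19, 2016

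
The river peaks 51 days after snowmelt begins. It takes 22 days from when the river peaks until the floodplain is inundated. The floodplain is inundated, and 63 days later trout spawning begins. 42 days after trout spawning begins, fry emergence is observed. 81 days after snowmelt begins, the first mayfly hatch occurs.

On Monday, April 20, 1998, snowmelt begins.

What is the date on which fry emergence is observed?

Snowmelt begins: Apr 20, 1998.
The river peaks: Apr 20, 1998 + 51 days = Jun 10, 1998.
The floodplain is inundated: Jun 10, 1998 + 22 days = Jul 2, 1998.
Trout spawning begins: Jul 2, 1998 + 63 days = Sep 3, 1998.
Fry emergence is observed: Sep 3, 1998 + 42 days = Oct 15, 1998.

Thursday, October 15, 1998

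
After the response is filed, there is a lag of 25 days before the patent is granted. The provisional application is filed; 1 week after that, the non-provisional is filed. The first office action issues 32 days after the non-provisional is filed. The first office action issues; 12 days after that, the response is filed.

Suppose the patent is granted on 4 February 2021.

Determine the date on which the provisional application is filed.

20 November 2020

The patent is granted: Feb 4, 2021.
The response is filed: Feb 4, 2021 − 25 days = Jan 10, 2021.
The first office action issues: Jan 10, 2021 − 12 days = Dec 29, 2020.
The non-provisional is filed: Dec 29, 2020 − 32 days = Nov 27, 2020.
The provisional application is filed: Nov 27, 2020 − 1 week = Nov 20, 2020.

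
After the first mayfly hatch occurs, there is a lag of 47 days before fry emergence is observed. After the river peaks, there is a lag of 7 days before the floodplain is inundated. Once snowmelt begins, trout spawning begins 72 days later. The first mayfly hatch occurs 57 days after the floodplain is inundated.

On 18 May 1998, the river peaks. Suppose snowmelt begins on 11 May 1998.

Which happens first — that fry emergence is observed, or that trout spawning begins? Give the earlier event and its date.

Trout spawning begins — 22 July 1998

The river peaks: May 18, 1998.
The floodplain is inundated: May 18, 1998 + 7 days = May 25, 1998.
The first mayfly hatch occurs: May 25, 1998 + 57 days = Jul 21, 1998.
Fry emergence is observed: Jul 21, 1998 + 47 days = Sep 6, 1998.
Snowmelt begins: May 11, 1998.
Trout spawning begins: May 11, 1998 + 72 days = Jul 22, 1998.
Comparing: fry emergence is observed on Sep 6, 1998 vs trout spawning begins on Jul 22, 1998. Earlier: trout spawning begins.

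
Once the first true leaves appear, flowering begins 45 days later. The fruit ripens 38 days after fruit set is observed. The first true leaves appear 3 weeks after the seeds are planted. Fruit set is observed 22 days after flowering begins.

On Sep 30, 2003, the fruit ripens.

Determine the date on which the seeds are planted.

The fruit ripens: Sep 30, 2003.
Fruit set is observed: Sep 30, 2003 − 38 days = Aug 23, 2003.
Flowering begins: Aug 23, 2003 − 22 days = Aug 1, 2003.
The first true leaves appear: Aug 1, 2003 − 45 days = Jun 17, 2003.
The seeds are planted: Jun 17, 2003 − 3 weeks = May 27, 2003.

May 27, 2003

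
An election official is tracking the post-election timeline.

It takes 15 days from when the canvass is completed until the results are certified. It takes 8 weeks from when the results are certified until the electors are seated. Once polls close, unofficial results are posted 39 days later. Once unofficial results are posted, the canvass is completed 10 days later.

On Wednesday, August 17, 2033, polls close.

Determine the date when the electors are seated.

Thursday, December 15, 2033

Polls close: Aug 17, 2033.
Unofficial results are posted: Aug 17, 2033 + 39 days = Sep 25, 2033.
The canvass is completed: Sep 25, 2033 + 10 days = Oct 5, 2033.
The results are certified: Oct 5, 2033 + 15 days = Oct 20, 2033.
The electors are seated: Oct 20, 2033 + 8 weeks = Dec 15, 2033.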